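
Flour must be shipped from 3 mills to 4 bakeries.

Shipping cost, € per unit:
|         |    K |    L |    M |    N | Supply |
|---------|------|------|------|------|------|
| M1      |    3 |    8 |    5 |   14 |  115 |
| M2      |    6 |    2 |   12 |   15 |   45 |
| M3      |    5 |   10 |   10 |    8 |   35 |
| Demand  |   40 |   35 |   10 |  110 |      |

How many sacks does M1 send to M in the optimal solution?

Optimal shipments:
  M1–K: 40 × €3 = €120
  M1–M: 10 × €5 = €50
  M1–N: 65 × €14 = €910
  M2–L: 35 × €2 = €70
  M2–N: 10 × €15 = €150
  M3–N: 35 × €8 = €280
Total cost = €1580.
So M1→M carries 10 sacks.

10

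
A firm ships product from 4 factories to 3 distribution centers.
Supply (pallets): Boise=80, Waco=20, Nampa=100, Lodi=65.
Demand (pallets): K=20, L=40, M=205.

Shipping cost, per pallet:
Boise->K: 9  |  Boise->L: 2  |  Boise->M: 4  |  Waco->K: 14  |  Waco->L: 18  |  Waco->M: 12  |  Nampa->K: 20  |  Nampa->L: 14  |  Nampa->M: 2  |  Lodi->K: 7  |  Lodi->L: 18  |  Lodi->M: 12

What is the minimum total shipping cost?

A cheapest plan:
  Boise–L: 40 pallets
  Boise–M: 40 pallets
  Waco–M: 20 pallets
  Nampa–M: 100 pallets
  Lodi–K: 20 pallets
  Lodi–M: 45 pallets
Total cost = 1360.
(Supply check: Boise ships 80; Waco ships 20; Nampa ships 100; Lodi ships 65.)

1360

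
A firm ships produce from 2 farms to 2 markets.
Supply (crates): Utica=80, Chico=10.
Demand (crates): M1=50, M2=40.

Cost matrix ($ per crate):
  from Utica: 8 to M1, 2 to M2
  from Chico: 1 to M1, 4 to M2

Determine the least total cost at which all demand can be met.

410

An optimal shipping plan:
  Utica->M1: 40 × $8 = $320
  Utica->M2: 40 × $2 = $80
  Chico->M1: 10 × $1 = $10
Total = 320 + 80 + 10 = $410.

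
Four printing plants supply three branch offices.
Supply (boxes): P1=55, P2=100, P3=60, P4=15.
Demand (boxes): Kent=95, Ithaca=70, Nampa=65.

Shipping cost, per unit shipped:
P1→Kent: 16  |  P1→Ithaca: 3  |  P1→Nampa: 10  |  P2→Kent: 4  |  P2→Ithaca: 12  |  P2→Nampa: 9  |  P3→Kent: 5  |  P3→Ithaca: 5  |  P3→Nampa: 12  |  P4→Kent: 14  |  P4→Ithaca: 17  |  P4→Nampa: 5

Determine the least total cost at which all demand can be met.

1190

A cheapest plan:
  P1→Ithaca: 55 × 3 = 165
  P2→Kent: 50 × 4 = 200
  P2→Nampa: 50 × 9 = 450
  P3→Kent: 45 × 5 = 225
  P3→Ithaca: 15 × 5 = 75
  P4→Nampa: 15 × 5 = 75
Total = 165 + 200 + 450 + 225 + 75 + 75 = 1190.
(Supply check: P1 ships 55; P2 ships 100; P3 ships 60; P4 ships 15.)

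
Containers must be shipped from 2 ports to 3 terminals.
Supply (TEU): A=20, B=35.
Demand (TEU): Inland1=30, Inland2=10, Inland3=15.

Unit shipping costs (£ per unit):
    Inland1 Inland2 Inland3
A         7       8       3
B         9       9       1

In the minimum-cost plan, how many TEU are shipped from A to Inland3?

Solving gives:
  A to Inland1: 20 × £7 = £140
  B to Inland1: 10 × £9 = £90
  B to Inland2: 10 × £9 = £90
  B to Inland3: 15 × £1 = £15
Total cost = £335.
The route A→Inland3 is not used.

0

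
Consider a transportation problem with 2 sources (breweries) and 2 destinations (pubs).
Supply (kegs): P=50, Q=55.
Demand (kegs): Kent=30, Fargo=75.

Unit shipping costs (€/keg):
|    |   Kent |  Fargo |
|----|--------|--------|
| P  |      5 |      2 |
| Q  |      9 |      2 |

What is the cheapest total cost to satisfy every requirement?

300

One minimum-cost allocation:
  P–Kent: 30 × €5 = €150
  P–Fargo: 20 × €2 = €40
  Q–Fargo: 55 × €2 = €110
Total = 150 + 40 + 110 = €300.
(Supply check: P ships 50; Q ships 55.)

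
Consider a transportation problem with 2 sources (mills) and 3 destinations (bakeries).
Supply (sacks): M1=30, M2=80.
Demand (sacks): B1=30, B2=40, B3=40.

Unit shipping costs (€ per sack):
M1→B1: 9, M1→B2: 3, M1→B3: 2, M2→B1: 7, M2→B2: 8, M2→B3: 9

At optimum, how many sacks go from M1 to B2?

The minimum-cost plan:
  M1->B3: 30 sacks
  M2->B1: 30 sacks
  M2->B2: 40 sacks
  M2->B3: 10 sacks
Total cost = €680.
The route M1→B2 is not used.

0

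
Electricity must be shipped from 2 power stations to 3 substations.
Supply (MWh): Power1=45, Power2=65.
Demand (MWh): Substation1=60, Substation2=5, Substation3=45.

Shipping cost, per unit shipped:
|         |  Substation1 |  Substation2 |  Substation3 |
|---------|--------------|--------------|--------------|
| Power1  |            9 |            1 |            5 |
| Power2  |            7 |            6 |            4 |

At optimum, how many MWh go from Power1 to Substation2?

Optimal shipments:
  Power1→Substation2: 5 × 1 = 5
  Power1→Substation3: 40 × 5 = 200
  Power2→Substation1: 60 × 7 = 420
  Power2→Substation3: 5 × 4 = 20
Total cost = 645.
So Power1→Substation2 carries 5 MWh.

5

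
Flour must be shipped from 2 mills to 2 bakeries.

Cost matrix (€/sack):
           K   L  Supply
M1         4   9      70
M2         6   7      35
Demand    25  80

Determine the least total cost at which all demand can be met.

750

Optimal allocation:
  M1–K: 25 × €4 = €100
  M1–L: 45 × €9 = €405
  M2–L: 35 × €7 = €245
Total = 100 + 405 + 245 = €750.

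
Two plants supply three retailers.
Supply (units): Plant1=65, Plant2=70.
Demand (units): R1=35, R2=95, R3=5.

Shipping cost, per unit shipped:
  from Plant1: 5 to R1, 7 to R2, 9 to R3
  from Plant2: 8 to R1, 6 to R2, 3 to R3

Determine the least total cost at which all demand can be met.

A cheapest plan:
  Plant1–R1: 35 units
  Plant1–R2: 30 units
  Plant2–R2: 65 units
  Plant2–R3: 5 units
Total cost = 790.

790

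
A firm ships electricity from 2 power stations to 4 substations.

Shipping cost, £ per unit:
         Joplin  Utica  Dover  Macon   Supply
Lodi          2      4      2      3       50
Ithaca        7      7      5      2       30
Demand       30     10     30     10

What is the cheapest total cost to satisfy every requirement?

A cheapest plan:
  Lodi to Joplin: 30 MWh
  Lodi to Utica: 10 MWh
  Lodi to Dover: 10 MWh
  Ithaca to Dover: 20 MWh
  Ithaca to Macon: 10 MWh
Total cost = £240.

240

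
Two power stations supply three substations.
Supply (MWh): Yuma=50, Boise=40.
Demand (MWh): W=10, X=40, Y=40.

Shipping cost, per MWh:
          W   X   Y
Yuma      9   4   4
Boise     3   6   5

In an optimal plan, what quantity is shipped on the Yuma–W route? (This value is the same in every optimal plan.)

The minimum-cost plan:
  Yuma->X: 40 × 4 = 160
  Yuma->Y: 10 × 4 = 40
  Boise->W: 10 × 3 = 30
  Boise->Y: 30 × 5 = 150
Total cost = 380.
The route Yuma→W is not used.

0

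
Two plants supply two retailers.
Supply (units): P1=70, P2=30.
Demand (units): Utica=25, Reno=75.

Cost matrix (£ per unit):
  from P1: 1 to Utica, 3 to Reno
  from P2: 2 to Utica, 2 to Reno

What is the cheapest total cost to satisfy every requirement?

Optimal allocation:
  P1–Utica: 25 × £1 = £25
  P1–Reno: 45 × £3 = £135
  P2–Reno: 30 × £2 = £60
Total = 25 + 135 + 60 = £220.

220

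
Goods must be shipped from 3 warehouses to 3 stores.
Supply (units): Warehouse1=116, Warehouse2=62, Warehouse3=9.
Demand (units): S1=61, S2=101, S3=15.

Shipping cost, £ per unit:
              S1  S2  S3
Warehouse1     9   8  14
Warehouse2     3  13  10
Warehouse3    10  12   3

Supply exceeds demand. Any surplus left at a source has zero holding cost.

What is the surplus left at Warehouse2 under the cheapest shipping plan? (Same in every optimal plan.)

An optimal plan:
  Warehouse1 to S2: 101 × £8 = £808
  Warehouse1 to S3: 5 × £14 = £70
  Warehouse2 to S1: 61 × £3 = £183
  Warehouse2 to S3: 1 × £10 = £10
  Warehouse3 to S3: 9 × £3 = £27
Total cost = £1098.
Warehouse2 ships 62 of its 62, leaving 0.

0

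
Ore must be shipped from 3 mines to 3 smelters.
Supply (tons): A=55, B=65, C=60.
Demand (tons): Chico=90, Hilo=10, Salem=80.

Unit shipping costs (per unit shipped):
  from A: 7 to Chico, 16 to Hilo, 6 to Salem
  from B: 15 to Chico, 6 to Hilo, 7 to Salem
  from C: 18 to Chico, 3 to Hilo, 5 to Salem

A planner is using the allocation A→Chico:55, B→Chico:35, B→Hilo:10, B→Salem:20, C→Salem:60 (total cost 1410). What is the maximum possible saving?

Current plan cost = 55·7 + 35·15 + 10·6 + 20·7 + 60·5 = 1410.
Optimal plan:
  A→Chico: 55 × 7 = 385
  B→Chico: 35 × 15 = 525
  B→Salem: 30 × 7 = 210
  C→Hilo: 10 × 3 = 30
  C→Salem: 50 × 5 = 250
Optimal cost = 1400.
Saving = 1410 − 1400 = 10.

10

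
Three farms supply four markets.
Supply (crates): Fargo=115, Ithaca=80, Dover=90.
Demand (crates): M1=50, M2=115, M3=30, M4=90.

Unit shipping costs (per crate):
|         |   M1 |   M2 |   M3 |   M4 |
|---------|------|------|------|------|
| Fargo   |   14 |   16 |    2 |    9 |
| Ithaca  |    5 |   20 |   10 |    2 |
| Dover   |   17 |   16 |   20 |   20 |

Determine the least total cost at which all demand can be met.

An optimal shipping plan:
  Fargo→M2: 25 × 16 = 400
  Fargo→M3: 30 × 2 = 60
  Fargo→M4: 60 × 9 = 540
  Ithaca→M1: 50 × 5 = 250
  Ithaca→M4: 30 × 2 = 60
  Dover→M2: 90 × 16 = 1440
Total = 400 + 60 + 540 + 250 + 60 + 1440 = 2750.

2750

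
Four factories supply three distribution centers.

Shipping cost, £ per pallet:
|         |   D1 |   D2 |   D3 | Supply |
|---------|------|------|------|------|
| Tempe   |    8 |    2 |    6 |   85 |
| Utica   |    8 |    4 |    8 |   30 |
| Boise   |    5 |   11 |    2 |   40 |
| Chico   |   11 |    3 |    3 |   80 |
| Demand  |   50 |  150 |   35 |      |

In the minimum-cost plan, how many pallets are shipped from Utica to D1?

Optimal shipments:
  Tempe–D2: 85 × £2 = £170
  Utica–D1: 10 × £8 = £80
  Utica–D2: 20 × £4 = £80
  Boise–D1: 40 × £5 = £200
  Chico–D2: 45 × £3 = £135
  Chico–D3: 35 × £3 = £105
Total cost = £770.
So Utica→D1 carries 10 pallets.

10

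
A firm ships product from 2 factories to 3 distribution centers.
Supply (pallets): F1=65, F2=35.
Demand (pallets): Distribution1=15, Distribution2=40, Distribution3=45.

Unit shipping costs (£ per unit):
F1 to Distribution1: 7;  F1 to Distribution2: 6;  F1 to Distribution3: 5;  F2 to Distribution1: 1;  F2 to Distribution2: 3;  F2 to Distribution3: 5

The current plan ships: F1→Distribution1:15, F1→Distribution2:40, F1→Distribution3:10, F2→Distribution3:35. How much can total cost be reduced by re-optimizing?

150

Current plan cost = 15·7 + 40·6 + 10·5 + 35·5 = £570.
Optimal plan:
  F1–Distribution2: 20 × £6 = £120
  F1–Distribution3: 45 × £5 = £225
  F2–Distribution1: 15 × £1 = £15
  F2–Distribution2: 20 × £3 = £60
Optimal cost = £420.
Saving = 570 − 420 = £150.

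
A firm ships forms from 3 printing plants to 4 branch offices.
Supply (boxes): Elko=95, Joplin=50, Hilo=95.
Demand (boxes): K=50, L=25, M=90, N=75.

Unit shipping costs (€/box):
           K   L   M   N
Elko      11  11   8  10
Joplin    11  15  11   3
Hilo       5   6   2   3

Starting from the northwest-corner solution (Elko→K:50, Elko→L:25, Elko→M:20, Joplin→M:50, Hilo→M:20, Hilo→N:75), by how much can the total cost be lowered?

Current plan cost = 50·11 + 25·11 + 20·8 + 50·11 + 20·2 + 75·3 = €1800.
Optimal plan:
  Elko to L: 25 × €11 = €275
  Elko to M: 70 × €8 = €560
  Joplin to N: 50 × €3 = €150
  Hilo to K: 50 × €5 = €250
  Hilo to M: 20 × €2 = €40
  Hilo to N: 25 × €3 = €75
Optimal cost = €1350.
Saving = 1800 − 1350 = €450.

450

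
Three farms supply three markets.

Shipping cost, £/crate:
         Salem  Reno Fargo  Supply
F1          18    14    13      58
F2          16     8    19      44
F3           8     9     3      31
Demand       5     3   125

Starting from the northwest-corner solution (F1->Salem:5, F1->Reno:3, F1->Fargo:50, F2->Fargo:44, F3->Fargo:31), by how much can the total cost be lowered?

76

Current plan cost = 5·18 + 3·14 + 50·13 + 44·19 + 31·3 = £1711.
Optimal plan:
  F1 to Fargo: 58 crates
  F2 to Salem: 5 crates
  F2 to Reno: 3 crates
  F2 to Fargo: 36 crates
  F3 to Fargo: 31 crates
Optimal cost = £1635.
Saving = 1711 − 1635 = £76.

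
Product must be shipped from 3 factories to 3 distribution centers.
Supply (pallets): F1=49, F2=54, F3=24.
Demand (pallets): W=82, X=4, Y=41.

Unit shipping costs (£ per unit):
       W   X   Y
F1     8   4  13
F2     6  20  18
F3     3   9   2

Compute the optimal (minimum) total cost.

833

Optimal allocation:
  F1–W: 28 pallets
  F1–X: 4 pallets
  F1–Y: 17 pallets
  F2–W: 54 pallets
  F3–Y: 24 pallets
Total cost = £833.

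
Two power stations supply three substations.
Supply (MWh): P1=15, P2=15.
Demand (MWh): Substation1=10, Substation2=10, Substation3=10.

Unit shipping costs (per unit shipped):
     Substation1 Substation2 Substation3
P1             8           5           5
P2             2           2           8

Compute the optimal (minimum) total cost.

105

An optimal shipping plan:
  P1–Substation2: 5 × 5 = 25
  P1–Substation3: 10 × 5 = 50
  P2–Substation1: 10 × 2 = 20
  P2–Substation2: 5 × 2 = 10
Total = 25 + 50 + 20 + 10 = 105.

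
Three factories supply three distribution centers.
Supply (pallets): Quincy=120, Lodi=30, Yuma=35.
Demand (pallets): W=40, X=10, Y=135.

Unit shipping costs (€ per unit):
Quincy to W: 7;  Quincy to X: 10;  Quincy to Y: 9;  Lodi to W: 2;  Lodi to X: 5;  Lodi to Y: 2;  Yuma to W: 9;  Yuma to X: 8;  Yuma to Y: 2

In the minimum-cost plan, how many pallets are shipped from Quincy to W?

40

Optimal shipments:
  Quincy–W: 40 × €7 = €280
  Quincy–X: 10 × €10 = €100
  Quincy–Y: 70 × €9 = €630
  Lodi–Y: 30 × €2 = €60
  Yuma–Y: 35 × €2 = €70
Total cost = €1140.
So Quincy→W carries 40 pallets.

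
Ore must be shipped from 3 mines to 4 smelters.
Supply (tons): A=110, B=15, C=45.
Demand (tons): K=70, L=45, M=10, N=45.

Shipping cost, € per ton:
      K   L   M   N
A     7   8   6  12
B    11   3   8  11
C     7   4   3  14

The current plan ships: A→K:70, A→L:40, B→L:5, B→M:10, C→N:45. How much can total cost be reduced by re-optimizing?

Current plan cost = 70·7 + 40·8 + 5·3 + 10·8 + 45·14 = €1535.
Optimal plan:
  A→K: 65 × €7 = €455
  A→N: 45 × €12 = €540
  B→L: 15 × €3 = €45
  C→K: 5 × €7 = €35
  C→L: 30 × €4 = €120
  C→M: 10 × €3 = €30
Optimal cost = €1225.
Saving = 1535 − 1225 = €310.

310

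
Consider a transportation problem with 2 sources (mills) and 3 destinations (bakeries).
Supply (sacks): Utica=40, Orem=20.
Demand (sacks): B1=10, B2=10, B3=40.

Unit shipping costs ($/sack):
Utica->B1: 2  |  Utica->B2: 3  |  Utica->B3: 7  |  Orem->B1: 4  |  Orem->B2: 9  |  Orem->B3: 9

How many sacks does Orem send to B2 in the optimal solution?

0

Solving gives:
  Utica to B1: 10 × $2 = $20
  Utica to B2: 10 × $3 = $30
  Utica to B3: 20 × $7 = $140
  Orem to B3: 20 × $9 = $180
Total cost = $370.
The route Orem→B2 is not used.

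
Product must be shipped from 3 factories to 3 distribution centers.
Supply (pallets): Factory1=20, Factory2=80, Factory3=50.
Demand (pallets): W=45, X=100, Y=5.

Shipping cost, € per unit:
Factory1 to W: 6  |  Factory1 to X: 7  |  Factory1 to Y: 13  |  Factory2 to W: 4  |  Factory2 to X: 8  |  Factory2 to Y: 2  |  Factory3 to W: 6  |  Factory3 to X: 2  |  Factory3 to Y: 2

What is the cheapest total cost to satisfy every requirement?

An optimal shipping plan:
  Factory1 to X: 20 pallets
  Factory2 to W: 45 pallets
  Factory2 to X: 30 pallets
  Factory2 to Y: 5 pallets
  Factory3 to X: 50 pallets
Total cost = €670.

670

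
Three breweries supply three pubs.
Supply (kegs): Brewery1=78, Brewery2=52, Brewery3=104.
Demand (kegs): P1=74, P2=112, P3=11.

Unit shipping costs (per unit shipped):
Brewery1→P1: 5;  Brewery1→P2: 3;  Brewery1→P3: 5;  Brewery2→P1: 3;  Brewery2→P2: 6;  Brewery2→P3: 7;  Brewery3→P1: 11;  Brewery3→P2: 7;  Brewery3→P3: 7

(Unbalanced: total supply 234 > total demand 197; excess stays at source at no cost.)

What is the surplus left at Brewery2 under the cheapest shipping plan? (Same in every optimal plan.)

An optimal plan:
  Brewery1–P1: 22 × 5 = 110
  Brewery1–P2: 56 × 3 = 168
  Brewery2–P1: 52 × 3 = 156
  Brewery3–P2: 56 × 7 = 392
  Brewery3–P3: 11 × 7 = 77
Total cost = 903.
Brewery2 ships 52 of its 52, leaving 0.

0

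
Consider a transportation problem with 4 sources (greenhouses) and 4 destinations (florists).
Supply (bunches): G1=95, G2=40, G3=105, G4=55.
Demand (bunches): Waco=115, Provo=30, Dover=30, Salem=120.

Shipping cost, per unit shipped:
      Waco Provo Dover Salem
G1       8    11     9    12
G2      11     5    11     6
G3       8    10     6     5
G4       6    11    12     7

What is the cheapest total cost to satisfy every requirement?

Optimal allocation:
  G1→Waco: 65 × 8 = 520
  G1→Dover: 30 × 9 = 270
  G2→Provo: 30 × 5 = 150
  G2→Salem: 10 × 6 = 60
  G3→Salem: 105 × 5 = 525
  G4→Waco: 50 × 6 = 300
  G4→Salem: 5 × 7 = 35
Total = 520 + 270 + 150 + 60 + 525 + 300 + 35 = 1860.
(Supply check: G1 ships 95; G2 ships 40; G3 ships 105; G4 ships 55.)

1860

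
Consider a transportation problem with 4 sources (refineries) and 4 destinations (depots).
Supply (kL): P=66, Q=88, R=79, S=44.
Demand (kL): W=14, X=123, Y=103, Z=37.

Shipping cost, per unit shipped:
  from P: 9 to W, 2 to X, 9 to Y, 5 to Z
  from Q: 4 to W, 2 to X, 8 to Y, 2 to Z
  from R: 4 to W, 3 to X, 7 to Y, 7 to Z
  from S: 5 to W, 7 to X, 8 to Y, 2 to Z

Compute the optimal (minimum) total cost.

A cheapest plan:
  P->X: 66 × 2 = 132
  Q->W: 14 × 4 = 56
  Q->X: 57 × 2 = 114
  Q->Z: 17 × 2 = 34
  R->Y: 79 × 7 = 553
  S->Y: 24 × 8 = 192
  S->Z: 20 × 2 = 40
Total = 132 + 56 + 114 + 34 + 553 + 192 + 40 = 1121.
(Supply check: P ships 66; Q ships 88; R ships 79; S ships 44.)

1121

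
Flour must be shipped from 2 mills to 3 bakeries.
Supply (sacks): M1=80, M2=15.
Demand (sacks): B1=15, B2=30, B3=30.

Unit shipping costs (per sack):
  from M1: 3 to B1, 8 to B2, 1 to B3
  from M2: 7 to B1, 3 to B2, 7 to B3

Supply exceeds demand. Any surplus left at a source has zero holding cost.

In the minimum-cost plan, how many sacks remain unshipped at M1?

An optimal plan:
  M1 to B1: 15 × 3 = 45
  M1 to B2: 15 × 8 = 120
  M1 to B3: 30 × 1 = 30
  M2 to B2: 15 × 3 = 45
Total cost = 240.
M1 ships 60 of its 80, leaving 20.

20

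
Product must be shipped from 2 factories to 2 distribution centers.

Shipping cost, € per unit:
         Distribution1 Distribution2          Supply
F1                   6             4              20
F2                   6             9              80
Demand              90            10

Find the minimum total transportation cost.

An optimal shipping plan:
  F1–Distribution1: 10 pallets
  F1–Distribution2: 10 pallets
  F2–Distribution1: 80 pallets
Total cost = €580.

580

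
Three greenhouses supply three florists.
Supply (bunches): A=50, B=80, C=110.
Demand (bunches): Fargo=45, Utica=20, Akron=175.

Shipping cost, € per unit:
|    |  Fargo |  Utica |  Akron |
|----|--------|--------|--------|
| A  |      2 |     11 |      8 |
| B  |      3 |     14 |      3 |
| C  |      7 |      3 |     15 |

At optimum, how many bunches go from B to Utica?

Solving gives:
  A->Akron: 50 × €8 = €400
  B->Akron: 80 × €3 = €240
  C->Fargo: 45 × €7 = €315
  C->Utica: 20 × €3 = €60
  C->Akron: 45 × €15 = €675
Total cost = €1690.
The route B→Utica is not used.

0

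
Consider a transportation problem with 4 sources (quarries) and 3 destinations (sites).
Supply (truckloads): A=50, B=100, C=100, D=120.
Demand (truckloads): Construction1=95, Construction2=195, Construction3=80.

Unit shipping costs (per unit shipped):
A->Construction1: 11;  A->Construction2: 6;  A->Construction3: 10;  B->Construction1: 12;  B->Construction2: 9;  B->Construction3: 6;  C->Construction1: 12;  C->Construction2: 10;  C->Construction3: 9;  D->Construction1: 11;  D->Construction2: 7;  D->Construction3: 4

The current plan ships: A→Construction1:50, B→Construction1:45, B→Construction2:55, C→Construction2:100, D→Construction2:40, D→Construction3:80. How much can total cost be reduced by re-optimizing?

195

Current plan cost = 50·11 + 45·12 + 55·9 + 100·10 + 40·7 + 80·4 = 3185.
Optimal plan:
  A to Construction2: 50 × 6 = 300
  B to Construction2: 100 × 9 = 900
  C to Construction1: 95 × 12 = 1140
  C to Construction2: 5 × 10 = 50
  D to Construction2: 40 × 7 = 280
  D to Construction3: 80 × 4 = 320
Optimal cost = 2990.
Saving = 3185 − 2990 = 195.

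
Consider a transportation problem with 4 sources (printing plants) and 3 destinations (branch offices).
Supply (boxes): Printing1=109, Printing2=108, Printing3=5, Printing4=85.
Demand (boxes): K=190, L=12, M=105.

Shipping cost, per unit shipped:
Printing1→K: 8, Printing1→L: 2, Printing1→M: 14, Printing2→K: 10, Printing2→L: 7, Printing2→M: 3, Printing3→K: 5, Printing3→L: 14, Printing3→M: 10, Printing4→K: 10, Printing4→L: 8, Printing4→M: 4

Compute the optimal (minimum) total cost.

One minimum-cost allocation:
  Printing1->K: 97 × 8 = 776
  Printing1->L: 12 × 2 = 24
  Printing2->K: 3 × 10 = 30
  Printing2->M: 105 × 3 = 315
  Printing3->K: 5 × 5 = 25
  Printing4->K: 85 × 10 = 850
Total = 776 + 24 + 30 + 315 + 25 + 850 = 2020.
(Supply check: Printing1 ships 109; Printing2 ships 108; Printing3 ships 5; Printing4 ships 85.)

2020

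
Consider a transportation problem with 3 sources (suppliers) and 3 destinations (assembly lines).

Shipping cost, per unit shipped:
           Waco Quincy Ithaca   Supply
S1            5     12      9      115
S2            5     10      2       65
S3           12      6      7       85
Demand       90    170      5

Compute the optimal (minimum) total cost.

Optimal allocation:
  S1 to Waco: 90 × 5 = 450
  S1 to Quincy: 25 × 12 = 300
  S2 to Quincy: 60 × 10 = 600
  S2 to Ithaca: 5 × 2 = 10
  S3 to Quincy: 85 × 6 = 510
Total = 450 + 300 + 600 + 10 + 510 = 1870.

1870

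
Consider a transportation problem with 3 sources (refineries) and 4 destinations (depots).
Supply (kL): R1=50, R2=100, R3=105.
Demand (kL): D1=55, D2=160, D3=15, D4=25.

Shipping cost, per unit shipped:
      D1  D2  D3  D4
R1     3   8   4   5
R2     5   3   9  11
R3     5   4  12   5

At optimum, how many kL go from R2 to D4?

The minimum-cost plan:
  R1 to D1: 35 × 3 = 105
  R1 to D3: 15 × 4 = 60
  R2 to D2: 100 × 3 = 300
  R3 to D1: 20 × 5 = 100
  R3 to D2: 60 × 4 = 240
  R3 to D4: 25 × 5 = 125
Total cost = 930.
The route R2→D4 is not used.

0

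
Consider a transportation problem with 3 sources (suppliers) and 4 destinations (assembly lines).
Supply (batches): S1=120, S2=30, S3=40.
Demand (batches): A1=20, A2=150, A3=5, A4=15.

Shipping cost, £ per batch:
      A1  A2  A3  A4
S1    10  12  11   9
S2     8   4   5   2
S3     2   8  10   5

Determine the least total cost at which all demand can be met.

1710

One minimum-cost allocation:
  S1→A2: 115 × £12 = £1380
  S1→A3: 5 × £11 = £55
  S2→A2: 30 × £4 = £120
  S3→A1: 20 × £2 = £40
  S3→A2: 5 × £8 = £40
  S3→A4: 15 × £5 = £75
Total = 1380 + 55 + 120 + 40 + 40 + 75 = £1710.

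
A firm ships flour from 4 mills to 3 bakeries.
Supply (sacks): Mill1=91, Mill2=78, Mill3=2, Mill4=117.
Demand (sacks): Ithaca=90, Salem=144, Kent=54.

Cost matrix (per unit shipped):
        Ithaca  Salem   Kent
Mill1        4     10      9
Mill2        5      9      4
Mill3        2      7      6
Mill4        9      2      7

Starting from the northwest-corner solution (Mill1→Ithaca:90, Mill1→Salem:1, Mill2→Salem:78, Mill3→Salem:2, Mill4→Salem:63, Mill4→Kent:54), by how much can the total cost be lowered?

Current plan cost = 90·4 + 1·10 + 78·9 + 2·7 + 63·2 + 54·7 = 1590.
Optimal plan:
  Mill1 to Ithaca: 90 × 4 = 360
  Mill1 to Salem: 1 × 10 = 10
  Mill2 to Salem: 24 × 9 = 216
  Mill2 to Kent: 54 × 4 = 216
  Mill3 to Salem: 2 × 7 = 14
  Mill4 to Salem: 117 × 2 = 234
Optimal cost = 1050.
Saving = 1590 − 1050 = 540.

540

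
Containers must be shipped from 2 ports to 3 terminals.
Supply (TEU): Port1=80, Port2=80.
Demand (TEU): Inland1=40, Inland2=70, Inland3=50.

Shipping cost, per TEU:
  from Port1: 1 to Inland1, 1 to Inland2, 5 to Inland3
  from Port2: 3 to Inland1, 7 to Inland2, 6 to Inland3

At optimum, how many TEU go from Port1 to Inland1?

The minimum-cost plan:
  Port1 to Inland1: 10 × 1 = 10
  Port1 to Inland2: 70 × 1 = 70
  Port2 to Inland1: 30 × 3 = 90
  Port2 to Inland3: 50 × 6 = 300
Total cost = 470.
So Port1→Inland1 carries 10 TEU.

10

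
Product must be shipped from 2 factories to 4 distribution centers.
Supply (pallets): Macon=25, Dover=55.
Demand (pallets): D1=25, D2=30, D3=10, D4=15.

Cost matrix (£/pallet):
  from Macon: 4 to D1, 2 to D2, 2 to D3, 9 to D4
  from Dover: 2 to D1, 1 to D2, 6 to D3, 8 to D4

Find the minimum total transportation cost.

235

Optimal allocation:
  Macon→D3: 10 × £2 = £20
  Macon→D4: 15 × £9 = £135
  Dover→D1: 25 × £2 = £50
  Dover→D2: 30 × £1 = £30
Total = 20 + 135 + 50 + 30 = £235.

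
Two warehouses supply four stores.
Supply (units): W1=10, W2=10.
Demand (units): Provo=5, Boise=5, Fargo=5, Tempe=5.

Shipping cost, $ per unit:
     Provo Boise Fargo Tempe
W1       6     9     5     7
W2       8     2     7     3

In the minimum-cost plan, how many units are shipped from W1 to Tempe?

0

Solving gives:
  W1→Provo: 5 × $6 = $30
  W1→Fargo: 5 × $5 = $25
  W2→Boise: 5 × $2 = $10
  W2→Tempe: 5 × $3 = $15
Total cost = $80.
The route W1→Tempe is not used.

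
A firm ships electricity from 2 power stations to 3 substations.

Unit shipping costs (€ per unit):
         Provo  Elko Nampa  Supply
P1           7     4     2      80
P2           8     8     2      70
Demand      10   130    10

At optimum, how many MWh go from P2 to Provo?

10

Solving gives:
  P1 to Elko: 80 × €4 = €320
  P2 to Provo: 10 × €8 = €80
  P2 to Elko: 50 × €8 = €400
  P2 to Nampa: 10 × €2 = €20
Total cost = €820.
So P2→Provo carries 10 MWh.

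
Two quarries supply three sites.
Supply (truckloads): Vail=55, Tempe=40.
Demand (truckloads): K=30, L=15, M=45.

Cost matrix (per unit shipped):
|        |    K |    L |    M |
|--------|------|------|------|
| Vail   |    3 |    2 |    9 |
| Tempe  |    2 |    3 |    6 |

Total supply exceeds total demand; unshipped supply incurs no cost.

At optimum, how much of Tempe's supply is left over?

0

Minimum-cost shipments:
  Vail to K: 30 × 3 = 90
  Vail to L: 15 × 2 = 30
  Vail to M: 5 × 9 = 45
  Tempe to M: 40 × 6 = 240
Total cost = 405.
Tempe ships 40 of its 40, leaving 0.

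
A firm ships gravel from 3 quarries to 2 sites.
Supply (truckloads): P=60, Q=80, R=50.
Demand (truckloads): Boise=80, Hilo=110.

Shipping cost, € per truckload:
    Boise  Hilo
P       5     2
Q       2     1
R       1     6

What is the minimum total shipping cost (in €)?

One minimum-cost allocation:
  P to Hilo: 60 × €2 = €120
  Q to Boise: 30 × €2 = €60
  Q to Hilo: 50 × €1 = €50
  R to Boise: 50 × €1 = €50
Total = 120 + 60 + 50 + 50 = €280.

280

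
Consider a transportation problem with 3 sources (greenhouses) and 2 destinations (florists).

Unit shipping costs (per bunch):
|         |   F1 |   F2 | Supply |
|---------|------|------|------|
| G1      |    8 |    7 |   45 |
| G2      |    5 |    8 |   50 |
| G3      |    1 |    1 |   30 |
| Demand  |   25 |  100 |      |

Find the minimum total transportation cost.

An optimal shipping plan:
  G1 to F2: 45 bunches
  G2 to F1: 25 bunches
  G2 to F2: 25 bunches
  G3 to F2: 30 bunches
Total cost = 670.
(Supply check: G1 ships 45; G2 ships 50; G3 ships 30.)

670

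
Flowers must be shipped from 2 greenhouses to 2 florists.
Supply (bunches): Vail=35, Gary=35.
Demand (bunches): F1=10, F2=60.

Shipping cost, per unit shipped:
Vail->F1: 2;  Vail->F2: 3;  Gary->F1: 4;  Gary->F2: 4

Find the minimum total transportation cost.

235

A cheapest plan:
  Vail->F1: 10 × 2 = 20
  Vail->F2: 25 × 3 = 75
  Gary->F2: 35 × 4 = 140
Total = 20 + 75 + 140 = 235.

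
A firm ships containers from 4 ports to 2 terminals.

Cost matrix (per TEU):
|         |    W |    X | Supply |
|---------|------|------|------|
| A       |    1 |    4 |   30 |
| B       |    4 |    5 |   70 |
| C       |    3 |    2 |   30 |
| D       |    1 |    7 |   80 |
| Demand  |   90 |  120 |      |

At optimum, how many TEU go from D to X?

0

The minimum-cost plan:
  A to W: 10 TEU
  A to X: 20 TEU
  B to X: 70 TEU
  C to X: 30 TEU
  D to W: 80 TEU
Total cost = 580.
The route D→X is not used.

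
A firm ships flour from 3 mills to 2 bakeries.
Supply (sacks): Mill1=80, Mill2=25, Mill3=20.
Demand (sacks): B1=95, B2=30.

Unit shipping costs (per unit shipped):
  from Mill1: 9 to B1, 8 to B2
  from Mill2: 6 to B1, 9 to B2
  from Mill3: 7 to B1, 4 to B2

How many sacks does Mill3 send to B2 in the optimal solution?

20

The minimum-cost plan:
  Mill1->B1: 70 × 9 = 630
  Mill1->B2: 10 × 8 = 80
  Mill2->B1: 25 × 6 = 150
  Mill3->B2: 20 × 4 = 80
Total cost = 940.
So Mill3→B2 carries 20 sacks.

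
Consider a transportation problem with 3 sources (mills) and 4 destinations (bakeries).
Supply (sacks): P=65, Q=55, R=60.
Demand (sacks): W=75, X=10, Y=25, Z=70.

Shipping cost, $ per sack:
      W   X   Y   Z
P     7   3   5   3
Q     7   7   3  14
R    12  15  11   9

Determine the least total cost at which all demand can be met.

1155

One minimum-cost allocation:
  P→X: 10 × $3 = $30
  P→Z: 55 × $3 = $165
  Q→W: 30 × $7 = $210
  Q→Y: 25 × $3 = $75
  R→W: 45 × $12 = $540
  R→Z: 15 × $9 = $135
Total = 30 + 165 + 210 + 75 + 540 + 135 = $1155.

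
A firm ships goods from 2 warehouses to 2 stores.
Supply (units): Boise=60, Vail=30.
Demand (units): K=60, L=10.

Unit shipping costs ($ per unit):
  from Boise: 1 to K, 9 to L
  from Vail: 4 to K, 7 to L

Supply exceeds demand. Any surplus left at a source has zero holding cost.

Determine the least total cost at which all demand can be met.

130

Optimal allocation:
  Boise to K: 60 × $1 = $60
  Vail to L: 10 × $7 = $70
Total = 60 + 70 = $130.
(Supply check: Boise ships 60; Vail ships 10.)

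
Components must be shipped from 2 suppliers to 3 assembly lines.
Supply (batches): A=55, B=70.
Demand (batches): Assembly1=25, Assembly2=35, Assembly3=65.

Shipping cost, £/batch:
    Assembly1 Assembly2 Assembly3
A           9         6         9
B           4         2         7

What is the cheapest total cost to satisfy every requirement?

Optimal allocation:
  A to Assembly3: 55 × £9 = £495
  B to Assembly1: 25 × £4 = £100
  B to Assembly2: 35 × £2 = £70
  B to Assembly3: 10 × £7 = £70
Total = 495 + 100 + 70 + 70 = £735.
(Supply check: A ships 55; B ships 70.)

735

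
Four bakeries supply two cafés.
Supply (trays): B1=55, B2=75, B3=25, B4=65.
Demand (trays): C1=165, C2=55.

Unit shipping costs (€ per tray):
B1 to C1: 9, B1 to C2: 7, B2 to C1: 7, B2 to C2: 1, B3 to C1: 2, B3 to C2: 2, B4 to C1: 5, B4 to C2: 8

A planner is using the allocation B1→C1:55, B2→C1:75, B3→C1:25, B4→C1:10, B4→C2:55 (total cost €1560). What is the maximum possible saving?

495

Current plan cost = 55·9 + 75·7 + 25·2 + 10·5 + 55·8 = €1560.
Optimal plan:
  B1->C1: 55 × €9 = €495
  B2->C1: 20 × €7 = €140
  B2->C2: 55 × €1 = €55
  B3->C1: 25 × €2 = €50
  B4->C1: 65 × €5 = €325
Optimal cost = €1065.
Saving = 1560 − 1065 = €495.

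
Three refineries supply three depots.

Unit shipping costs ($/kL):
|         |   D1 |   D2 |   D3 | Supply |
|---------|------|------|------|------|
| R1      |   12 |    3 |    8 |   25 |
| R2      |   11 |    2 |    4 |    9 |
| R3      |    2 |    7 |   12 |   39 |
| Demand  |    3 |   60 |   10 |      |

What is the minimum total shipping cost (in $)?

374

A cheapest plan:
  R1 to D2: 24 × $3 = $72
  R1 to D3: 1 × $8 = $8
  R2 to D3: 9 × $4 = $36
  R3 to D1: 3 × $2 = $6
  R3 to D2: 36 × $7 = $252
Total = 72 + 8 + 36 + 6 + 252 = $374.
(Supply check: R1 ships 25; R2 ships 9; R3 ships 39.)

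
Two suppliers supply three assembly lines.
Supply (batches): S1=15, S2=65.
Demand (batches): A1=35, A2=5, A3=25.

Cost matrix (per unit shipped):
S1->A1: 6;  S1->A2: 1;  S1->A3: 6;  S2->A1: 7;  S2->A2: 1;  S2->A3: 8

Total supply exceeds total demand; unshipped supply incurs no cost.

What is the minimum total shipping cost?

A cheapest plan:
  S1–A3: 15 × 6 = 90
  S2–A1: 35 × 7 = 245
  S2–A2: 5 × 1 = 5
  S2–A3: 10 × 8 = 80
Total = 90 + 245 + 5 + 80 = 420.

420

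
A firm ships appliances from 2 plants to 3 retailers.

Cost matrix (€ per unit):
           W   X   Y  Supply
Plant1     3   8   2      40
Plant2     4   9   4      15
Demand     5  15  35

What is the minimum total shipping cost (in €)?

220

Optimal allocation:
  Plant1→W: 5 × €3 = €15
  Plant1→Y: 35 × €2 = €70
  Plant2→X: 15 × €9 = €135
Total = 15 + 70 + 135 = €220.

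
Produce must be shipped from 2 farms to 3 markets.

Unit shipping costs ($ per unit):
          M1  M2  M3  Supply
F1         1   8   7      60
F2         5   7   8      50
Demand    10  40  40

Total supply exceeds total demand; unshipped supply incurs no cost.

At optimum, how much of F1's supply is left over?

10

Minimum-cost shipments:
  F1–M1: 10 × $1 = $10
  F1–M3: 40 × $7 = $280
  F2–M2: 40 × $7 = $280
Total cost = $570.
F1 ships 50 of its 60, leaving 10.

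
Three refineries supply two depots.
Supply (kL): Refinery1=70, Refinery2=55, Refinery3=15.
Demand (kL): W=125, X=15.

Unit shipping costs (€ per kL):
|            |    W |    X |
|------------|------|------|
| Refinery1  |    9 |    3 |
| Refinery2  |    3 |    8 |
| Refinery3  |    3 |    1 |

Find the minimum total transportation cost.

An optimal shipping plan:
  Refinery1–W: 55 × €9 = €495
  Refinery1–X: 15 × €3 = €45
  Refinery2–W: 55 × €3 = €165
  Refinery3–W: 15 × €3 = €45
Total = 495 + 45 + 165 + 45 = €750.
(Supply check: Refinery1 ships 70; Refinery2 ships 55; Refinery3 ships 15.)

750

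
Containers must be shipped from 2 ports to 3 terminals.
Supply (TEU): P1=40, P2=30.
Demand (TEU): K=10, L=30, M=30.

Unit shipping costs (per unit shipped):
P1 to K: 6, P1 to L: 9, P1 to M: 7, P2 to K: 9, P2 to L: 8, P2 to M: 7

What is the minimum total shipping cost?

510

One minimum-cost allocation:
  P1 to K: 10 × 6 = 60
  P1 to M: 30 × 7 = 210
  P2 to L: 30 × 8 = 240
Total = 60 + 210 + 240 = 510.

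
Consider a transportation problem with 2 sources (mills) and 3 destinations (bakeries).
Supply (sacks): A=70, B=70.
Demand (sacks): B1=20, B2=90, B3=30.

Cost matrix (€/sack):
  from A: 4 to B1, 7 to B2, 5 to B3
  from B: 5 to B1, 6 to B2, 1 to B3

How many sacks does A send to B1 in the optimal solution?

The minimum-cost plan:
  A–B1: 20 × €4 = €80
  A–B2: 50 × €7 = €350
  B–B2: 40 × €6 = €240
  B–B3: 30 × €1 = €30
Total cost = €700.
So A→B1 carries 20 sacks.

20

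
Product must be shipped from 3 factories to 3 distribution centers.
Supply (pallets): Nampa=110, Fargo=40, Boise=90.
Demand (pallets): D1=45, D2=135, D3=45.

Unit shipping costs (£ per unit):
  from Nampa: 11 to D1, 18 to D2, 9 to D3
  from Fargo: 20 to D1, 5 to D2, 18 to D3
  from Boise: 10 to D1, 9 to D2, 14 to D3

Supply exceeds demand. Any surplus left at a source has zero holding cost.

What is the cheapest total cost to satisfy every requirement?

2000

An optimal shipping plan:
  Nampa to D1: 45 × £11 = £495
  Nampa to D2: 5 × £18 = £90
  Nampa to D3: 45 × £9 = £405
  Fargo to D2: 40 × £5 = £200
  Boise to D2: 90 × £9 = £810
Total = 495 + 90 + 405 + 200 + 810 = £2000.
(Supply check: Nampa ships 95; Fargo ships 40; Boise ships 90.)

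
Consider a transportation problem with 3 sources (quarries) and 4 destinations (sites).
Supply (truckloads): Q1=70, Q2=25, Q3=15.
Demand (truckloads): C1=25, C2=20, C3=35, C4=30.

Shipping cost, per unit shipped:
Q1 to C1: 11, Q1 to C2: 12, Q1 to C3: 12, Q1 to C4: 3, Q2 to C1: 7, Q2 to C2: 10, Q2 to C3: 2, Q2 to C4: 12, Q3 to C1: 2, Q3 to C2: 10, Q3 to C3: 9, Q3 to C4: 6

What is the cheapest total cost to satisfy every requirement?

640

Optimal allocation:
  Q1→C1: 10 × 11 = 110
  Q1→C2: 20 × 12 = 240
  Q1→C3: 10 × 12 = 120
  Q1→C4: 30 × 3 = 90
  Q2→C3: 25 × 2 = 50
  Q3→C1: 15 × 2 = 30
Total = 110 + 240 + 120 + 90 + 50 + 30 = 640.
(Supply check: Q1 ships 70; Q2 ships 25; Q3 ships 15.)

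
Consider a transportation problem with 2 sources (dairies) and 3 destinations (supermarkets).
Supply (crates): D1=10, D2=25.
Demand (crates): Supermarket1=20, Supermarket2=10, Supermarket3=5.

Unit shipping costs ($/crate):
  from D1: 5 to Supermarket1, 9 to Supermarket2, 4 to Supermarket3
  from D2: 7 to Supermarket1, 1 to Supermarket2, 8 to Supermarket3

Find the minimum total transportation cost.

A cheapest plan:
  D1->Supermarket1: 5 × $5 = $25
  D1->Supermarket3: 5 × $4 = $20
  D2->Supermarket1: 15 × $7 = $105
  D2->Supermarket2: 10 × $1 = $10
Total = 25 + 20 + 105 + 10 = $160.

160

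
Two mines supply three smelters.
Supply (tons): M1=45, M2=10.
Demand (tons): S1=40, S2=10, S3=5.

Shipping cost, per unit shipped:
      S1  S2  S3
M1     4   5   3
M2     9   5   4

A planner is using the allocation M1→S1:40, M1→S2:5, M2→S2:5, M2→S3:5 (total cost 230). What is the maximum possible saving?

5

Current plan cost = 40·4 + 5·5 + 5·5 + 5·4 = 230.
Optimal plan:
  M1 to S1: 40 × 4 = 160
  M1 to S3: 5 × 3 = 15
  M2 to S2: 10 × 5 = 50
Optimal cost = 225.
Saving = 230 − 225 = 5.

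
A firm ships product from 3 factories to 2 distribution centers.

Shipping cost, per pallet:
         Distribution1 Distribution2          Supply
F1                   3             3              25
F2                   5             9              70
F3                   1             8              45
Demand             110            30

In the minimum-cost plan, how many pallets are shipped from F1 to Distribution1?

0

Solving gives:
  F1 to Distribution2: 25 pallets
  F2 to Distribution1: 65 pallets
  F2 to Distribution2: 5 pallets
  F3 to Distribution1: 45 pallets
Total cost = 490.
The route F1→Distribution1 is not used.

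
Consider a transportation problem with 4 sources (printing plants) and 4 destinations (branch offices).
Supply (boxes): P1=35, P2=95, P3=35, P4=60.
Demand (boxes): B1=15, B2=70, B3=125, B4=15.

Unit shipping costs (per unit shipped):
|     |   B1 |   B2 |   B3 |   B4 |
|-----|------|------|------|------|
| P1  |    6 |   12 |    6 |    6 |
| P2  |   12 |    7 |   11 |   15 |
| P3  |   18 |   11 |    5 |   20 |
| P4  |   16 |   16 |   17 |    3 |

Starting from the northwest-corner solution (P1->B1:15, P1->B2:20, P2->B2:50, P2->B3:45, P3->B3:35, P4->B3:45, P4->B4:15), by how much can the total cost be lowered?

215

Current plan cost = 15·6 + 20·12 + 50·7 + 45·11 + 35·5 + 45·17 + 15·3 = 2160.
Optimal plan:
  P1–B3: 35 × 6 = 210
  P2–B2: 70 × 7 = 490
  P2–B3: 25 × 11 = 275
  P3–B3: 35 × 5 = 175
  P4–B1: 15 × 16 = 240
  P4–B3: 30 × 17 = 510
  P4–B4: 15 × 3 = 45
Optimal cost = 1945.
Saving = 2160 − 1945 = 215.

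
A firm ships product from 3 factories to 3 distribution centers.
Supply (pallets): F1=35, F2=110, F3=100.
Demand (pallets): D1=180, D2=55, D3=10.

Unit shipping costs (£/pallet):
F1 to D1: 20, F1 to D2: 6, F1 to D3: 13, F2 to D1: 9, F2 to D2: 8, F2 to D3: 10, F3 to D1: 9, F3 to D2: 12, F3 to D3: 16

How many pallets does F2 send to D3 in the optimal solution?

Optimal shipments:
  F1->D2: 35 × £6 = £210
  F2->D1: 80 × £9 = £720
  F2->D2: 20 × £8 = £160
  F2->D3: 10 × £10 = £100
  F3->D1: 100 × £9 = £900
Total cost = £2090.
So F2→D3 carries 10 pallets.

10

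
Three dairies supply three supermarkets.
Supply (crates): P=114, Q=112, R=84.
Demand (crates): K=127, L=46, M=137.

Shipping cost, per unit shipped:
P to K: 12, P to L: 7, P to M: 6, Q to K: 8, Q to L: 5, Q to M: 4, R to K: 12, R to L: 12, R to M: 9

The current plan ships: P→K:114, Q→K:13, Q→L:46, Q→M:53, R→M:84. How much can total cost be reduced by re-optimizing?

Current plan cost = 114·12 + 13·8 + 46·5 + 53·4 + 84·9 = 2670.
Optimal plan:
  P->L: 46 × 7 = 322
  P->M: 68 × 6 = 408
  Q->K: 43 × 8 = 344
  Q->M: 69 × 4 = 276
  R->K: 84 × 12 = 1008
Optimal cost = 2358.
Saving = 2670 − 2358 = 312.

312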